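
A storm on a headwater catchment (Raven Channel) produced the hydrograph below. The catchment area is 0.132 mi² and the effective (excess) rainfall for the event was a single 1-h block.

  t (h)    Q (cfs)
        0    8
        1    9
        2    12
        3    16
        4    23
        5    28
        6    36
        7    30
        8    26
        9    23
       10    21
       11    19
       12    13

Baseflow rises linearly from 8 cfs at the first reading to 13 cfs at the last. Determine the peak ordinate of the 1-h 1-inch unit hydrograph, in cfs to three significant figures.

U_p ≈ 17.0 cfs

Direct runoff: 0.00, 0.58, 3.17, 6.75, 13.33, 17.92, 25.50, 19.08, 14.67, 11.25, 8.83, 6.42, 0.00 cfs; ΣQ_DR = 127.5 cfs, peak = 25.50 cfs.
Runoff depth d = ΣQ_DR·Δt / A = 127.5 × 3600 / (0.132 mi²) = 1.497 in.
The 1-inch UH is the DRH scaled by (1 in)/d, so U_p = 25.50 × 1/1.497 = 17.0 cfs.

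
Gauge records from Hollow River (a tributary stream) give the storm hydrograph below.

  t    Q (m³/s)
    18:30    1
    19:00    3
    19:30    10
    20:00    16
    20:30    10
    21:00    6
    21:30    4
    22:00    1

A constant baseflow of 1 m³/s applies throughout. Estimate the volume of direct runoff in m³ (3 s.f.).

Direct-runoff ordinates (Q − Q_b): 0.0, 2.0, 9.0, 15.0, 9.0, 5.0, 3.0, 0.0 m³/s.
ΣQ_DR = 43.00 m³/s.
With Δt = 0.5 h = 1800 s, V = ΣQ_DR · Δt = 43.00 × 1800 = 77400 m³.

V ≈ 77400 m³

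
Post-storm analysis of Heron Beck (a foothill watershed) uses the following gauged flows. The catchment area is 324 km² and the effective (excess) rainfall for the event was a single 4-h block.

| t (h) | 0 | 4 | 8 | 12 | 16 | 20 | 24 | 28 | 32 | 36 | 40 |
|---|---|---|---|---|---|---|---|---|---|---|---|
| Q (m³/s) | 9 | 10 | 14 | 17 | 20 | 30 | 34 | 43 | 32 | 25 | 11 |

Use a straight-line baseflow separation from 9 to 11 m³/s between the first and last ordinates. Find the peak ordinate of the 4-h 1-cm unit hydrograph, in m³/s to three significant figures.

U_p ≈ 54.3 m³/s

Direct runoff: 0.00, 0.80, 4.60, 7.40, 10.20, 20.00, 23.80, 32.60, 21.40, 14.20, 0.00 m³/s; ΣQ_DR = 135.0 m³/s, peak = 32.60 m³/s.
Runoff depth d = ΣQ_DR·Δt / A = 135.0 × 14400 / (324 km²) = 6.000 mm.
The 1-cm UH is the DRH scaled by (10 mm)/d, so U_p = 32.60 × 10/6.000 = 54.3 m³/s.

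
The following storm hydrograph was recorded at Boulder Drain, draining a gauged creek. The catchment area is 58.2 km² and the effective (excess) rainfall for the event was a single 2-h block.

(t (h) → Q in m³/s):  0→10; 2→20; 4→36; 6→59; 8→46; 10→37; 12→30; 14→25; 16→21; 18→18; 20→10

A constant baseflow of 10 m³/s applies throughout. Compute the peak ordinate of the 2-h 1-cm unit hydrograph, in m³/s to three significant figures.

U_p ≈ 19.6 m³/s

Direct runoff: 0.0, 10.0, 26.0, 49.0, 36.0, 27.0, 20.0, 15.0, 11.0, 8.0, 0.0 m³/s; ΣQ_DR = 202.0 m³/s, peak = 49.0 m³/s.
Runoff depth d = ΣQ_DR·Δt / A = 202.0 × 7200 / (58.2 km²) = 24.99 mm.
The 1-cm UH is the DRH scaled by (10 mm)/d, so U_p = 49.0 × 10/24.99 = 19.6 m³/s.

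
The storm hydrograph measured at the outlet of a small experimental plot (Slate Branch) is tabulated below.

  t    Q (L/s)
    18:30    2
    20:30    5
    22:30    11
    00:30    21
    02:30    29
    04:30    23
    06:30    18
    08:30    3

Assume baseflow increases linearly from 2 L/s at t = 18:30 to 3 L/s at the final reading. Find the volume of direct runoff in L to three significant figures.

Direct-runoff ordinates (Q − Q_b): 0.00, 2.86, 8.71, 18.57, 26.43, 20.29, 15.14, 0.00 L/s.
ΣQ_DR = 92.00 L/s.
With Δt = 2 h = 7200 s, V = ΣQ_DR · Δt = 92.00 × 7200 = 6.62 × 10^5 L.

V ≈ 6.62 × 10^5 L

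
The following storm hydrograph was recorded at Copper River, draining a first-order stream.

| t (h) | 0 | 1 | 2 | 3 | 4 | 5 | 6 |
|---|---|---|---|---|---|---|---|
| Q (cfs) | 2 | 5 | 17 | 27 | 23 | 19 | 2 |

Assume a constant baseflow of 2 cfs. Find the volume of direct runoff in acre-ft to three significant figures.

V ≈ 6.69 acre-ft

Direct-runoff ordinates (Q − Q_b): 0.0, 3.0, 15.0, 25.0, 21.0, 17.0, 0.0 cfs.
ΣQ_DR = 81.00 cfs.
With Δt = 1 h = 3600 s, V = ΣQ_DR · Δt = 81.00 × 3600 = 2.92 × 10^5 ft³ = 6.69 acre-ft.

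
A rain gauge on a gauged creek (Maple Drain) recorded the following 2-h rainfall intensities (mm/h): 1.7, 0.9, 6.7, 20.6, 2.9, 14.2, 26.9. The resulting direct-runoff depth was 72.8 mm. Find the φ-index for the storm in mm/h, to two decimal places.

φ ≈ 8.43 mm/h

Only the 3 blocks with intensity above φ contribute runoff: 20.6, 14.2, 26.9 mm/h.
Σ(I−φ)·Δt = d  ⇒  (20.6+14.2+26.9 − 3φ)·2 = 72.8
φ = (61.70 − 72.8/2) / 3 = 8.43 mm/h.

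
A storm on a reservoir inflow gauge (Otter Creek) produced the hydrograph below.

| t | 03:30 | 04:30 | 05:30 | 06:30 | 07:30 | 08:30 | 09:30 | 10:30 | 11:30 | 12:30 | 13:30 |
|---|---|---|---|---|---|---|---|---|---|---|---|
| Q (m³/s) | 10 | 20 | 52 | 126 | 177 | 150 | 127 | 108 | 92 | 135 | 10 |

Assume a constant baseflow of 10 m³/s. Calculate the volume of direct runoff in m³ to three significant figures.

Direct-runoff ordinates (Q − Q_b): 0.0, 10.0, 42.0, 116.0, 167.0, 140.0, 117.0, 98.0, 82.0, 125.0, 0.0 m³/s.
ΣQ_DR = 897.0 m³/s.
With Δt = 1 h = 3600 s, V = ΣQ_DR · Δt = 897.0 × 3600 = 3.23 × 10^6 m³.

V ≈ 3.23 × 10^6 m³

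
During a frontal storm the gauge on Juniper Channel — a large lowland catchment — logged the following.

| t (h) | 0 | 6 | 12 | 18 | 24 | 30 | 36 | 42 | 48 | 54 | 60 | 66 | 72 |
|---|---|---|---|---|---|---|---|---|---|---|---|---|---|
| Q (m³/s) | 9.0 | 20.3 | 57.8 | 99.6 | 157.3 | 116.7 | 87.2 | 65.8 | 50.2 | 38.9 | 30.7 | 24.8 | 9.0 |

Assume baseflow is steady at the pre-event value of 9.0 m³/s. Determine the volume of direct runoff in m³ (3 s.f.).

V ≈ 1.40 × 10^7 m³

Direct-runoff ordinates (Q − Q_b): 0.0, 11.3, 48.8, 90.6, 148.3, 107.7, 78.2, 56.8, 41.2, 29.9, 21.7, 15.8, 0.0 m³/s.
ΣQ_DR = 650.3 m³/s.
With Δt = 6 h = 21600 s, V = ΣQ_DR · Δt = 650.3 × 21600 = 1.40 × 10^7 m³.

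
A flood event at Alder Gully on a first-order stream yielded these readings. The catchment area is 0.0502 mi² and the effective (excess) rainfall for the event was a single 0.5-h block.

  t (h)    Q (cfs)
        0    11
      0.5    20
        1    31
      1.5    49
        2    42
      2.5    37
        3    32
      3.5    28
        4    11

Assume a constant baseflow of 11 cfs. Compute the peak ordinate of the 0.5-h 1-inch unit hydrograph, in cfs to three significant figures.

Direct runoff: 0.0, 9.0, 20.0, 38.0, 31.0, 26.0, 21.0, 17.0, 0.0 cfs; ΣQ_DR = 162.0 cfs, peak = 38.0 cfs.
Runoff depth d = ΣQ_DR·Δt / A = 162.0 × 1800 / (0.0502 mi²) = 2.500 in.
The 1-inch UH is the DRH scaled by (1 in)/d, so U_p = 38.0 × 1/2.500 = 15.2 cfs.

U_p ≈ 15.2 cfs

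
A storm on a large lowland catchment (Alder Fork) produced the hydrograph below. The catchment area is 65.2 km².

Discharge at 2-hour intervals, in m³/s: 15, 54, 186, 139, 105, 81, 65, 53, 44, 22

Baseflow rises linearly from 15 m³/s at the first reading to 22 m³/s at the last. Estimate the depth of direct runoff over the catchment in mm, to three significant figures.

Direct runoff: 0.00, 38.22, 169.44, 121.67, 86.89, 62.11, 45.33, 32.56, 22.78, 0.00 m³/s; ΣQ_DR = 579.0 m³/s.
V = ΣQ_DR · Δt = 579.0 × 7200 s = 4.169 × 10^6 m³.
Over A = 65.2 km², depth = V / A = 63.9 mm.

d ≈ 63.9 mm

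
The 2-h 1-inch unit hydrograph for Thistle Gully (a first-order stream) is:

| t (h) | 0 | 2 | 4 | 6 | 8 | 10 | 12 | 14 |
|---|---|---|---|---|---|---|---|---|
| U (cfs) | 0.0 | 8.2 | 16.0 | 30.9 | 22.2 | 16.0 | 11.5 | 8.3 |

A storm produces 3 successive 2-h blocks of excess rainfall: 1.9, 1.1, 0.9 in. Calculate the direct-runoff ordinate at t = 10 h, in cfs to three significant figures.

By discrete convolution, Q_j = Σ (P_i / 1 in) · U_{j−i}.
At t = 10 h (j=5): Q = (1.9/1)·16.0 + (1.1/1)·22.2 + (0.9/1)·30.9 = 82.6 cfs.

Q ≈ 82.6 cfs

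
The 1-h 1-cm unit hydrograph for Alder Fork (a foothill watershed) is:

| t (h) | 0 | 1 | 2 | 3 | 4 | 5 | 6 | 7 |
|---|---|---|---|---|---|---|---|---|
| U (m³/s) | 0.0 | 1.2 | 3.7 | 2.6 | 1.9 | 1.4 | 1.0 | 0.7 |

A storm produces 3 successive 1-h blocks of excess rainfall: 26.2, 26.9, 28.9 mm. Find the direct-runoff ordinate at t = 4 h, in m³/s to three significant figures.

By discrete convolution, Q_j = Σ (P_i / 10 mm) · U_{j−i}.
At t = 4 h (j=4): Q = (26.2/10)·1.9 + (26.9/10)·2.6 + (28.9/10)·3.7 = 22.7 m³/s.

Q ≈ 22.7 m³/s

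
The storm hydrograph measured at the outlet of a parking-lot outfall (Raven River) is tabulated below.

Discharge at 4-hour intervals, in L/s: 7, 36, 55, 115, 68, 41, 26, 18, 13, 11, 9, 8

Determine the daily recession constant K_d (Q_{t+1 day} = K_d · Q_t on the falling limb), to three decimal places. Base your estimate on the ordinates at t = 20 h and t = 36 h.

K_d ≈ 0.139

Between t = 20 h and t = 36 h the flow falls from 41 to 11 L/s over 4×4 h = 16 h.
Per-interval ratio K = (11/41)^(1/4) = 0.7197; K_d = K^(24/4) = 0.139.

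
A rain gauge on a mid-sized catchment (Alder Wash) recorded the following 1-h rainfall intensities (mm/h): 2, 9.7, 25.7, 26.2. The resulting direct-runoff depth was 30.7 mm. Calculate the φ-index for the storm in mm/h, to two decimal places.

φ ≈ 10.60 mm/h

Only the 2 blocks with intensity above φ contribute runoff: 25.7, 26.2 mm/h.
Σ(I−φ)·Δt = d  ⇒  (25.7+26.2 − 2φ)·1 = 30.7
φ = (51.90 − 30.7/1) / 2 = 10.60 mm/h.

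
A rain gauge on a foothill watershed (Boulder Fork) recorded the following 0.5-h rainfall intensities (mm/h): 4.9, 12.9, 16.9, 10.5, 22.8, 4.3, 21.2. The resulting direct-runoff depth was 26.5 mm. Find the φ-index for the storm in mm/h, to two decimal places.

Only the 5 blocks with intensity above φ contribute runoff: 12.9, 16.9, 10.5, 22.8, 21.2 mm/h.
Σ(I−φ)·Δt = d  ⇒  (12.9+16.9+10.5+22.8+21.2 − 5φ)·0.5 = 26.5
φ = (84.30 − 26.5/0.5) / 5 = 6.26 mm/h.

φ ≈ 6.26 mm/h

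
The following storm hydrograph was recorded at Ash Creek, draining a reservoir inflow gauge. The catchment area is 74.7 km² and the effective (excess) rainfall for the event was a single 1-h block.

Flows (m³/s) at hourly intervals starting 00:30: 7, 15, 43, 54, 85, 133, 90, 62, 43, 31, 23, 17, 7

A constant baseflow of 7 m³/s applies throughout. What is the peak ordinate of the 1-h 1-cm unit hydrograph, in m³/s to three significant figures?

Direct runoff: 0.0, 8.0, 36.0, 47.0, 78.0, 126.0, 83.0, 55.0, 36.0, 24.0, 16.0, 10.0, 0.0 m³/s; ΣQ_DR = 519.0 m³/s, peak = 126.0 m³/s.
Runoff depth d = ΣQ_DR·Δt / A = 519.0 × 3600 / (74.7 km²) = 25.01 mm.
The 1-cm UH is the DRH scaled by (10 mm)/d, so U_p = 126.0 × 10/25.01 = 50.4 m³/s.

U_p ≈ 50.4 m³/s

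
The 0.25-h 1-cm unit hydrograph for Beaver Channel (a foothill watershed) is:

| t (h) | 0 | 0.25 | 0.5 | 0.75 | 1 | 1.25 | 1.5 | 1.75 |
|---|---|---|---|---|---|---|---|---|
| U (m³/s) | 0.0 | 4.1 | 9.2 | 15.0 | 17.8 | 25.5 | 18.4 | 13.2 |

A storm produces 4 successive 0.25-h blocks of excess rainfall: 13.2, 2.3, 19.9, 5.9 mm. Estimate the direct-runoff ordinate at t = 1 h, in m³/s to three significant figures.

By discrete convolution, Q_j = Σ (P_i / 10 mm) · U_{j−i}.
At t = 1 h (j=4): Q = (13.2/10)·17.8 + (2.3/10)·15.0 + (19.9/10)·9.2 + (5.9/10)·4.1 = 47.7 m³/s.

Q ≈ 47.7 m³/s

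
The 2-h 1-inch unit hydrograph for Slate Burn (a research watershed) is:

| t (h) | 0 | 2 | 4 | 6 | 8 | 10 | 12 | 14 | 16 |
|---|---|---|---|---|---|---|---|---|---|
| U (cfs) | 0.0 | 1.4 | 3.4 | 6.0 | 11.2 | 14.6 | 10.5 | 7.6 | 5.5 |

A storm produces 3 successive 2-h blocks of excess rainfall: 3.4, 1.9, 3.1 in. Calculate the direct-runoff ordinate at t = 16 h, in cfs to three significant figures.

By discrete convolution, Q_j = Σ (P_i / 1 in) · U_{j−i}.
At t = 16 h (j=8): Q = (3.4/1)·5.5 + (1.9/1)·7.6 + (3.1/1)·10.5 = 65.7 cfs.

Q ≈ 65.7 cfs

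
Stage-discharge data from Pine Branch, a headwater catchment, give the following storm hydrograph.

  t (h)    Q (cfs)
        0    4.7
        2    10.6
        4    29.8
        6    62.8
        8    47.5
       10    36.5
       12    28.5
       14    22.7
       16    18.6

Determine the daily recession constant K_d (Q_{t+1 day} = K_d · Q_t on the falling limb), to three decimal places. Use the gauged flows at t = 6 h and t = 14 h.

Between t = 6 h and t = 14 h the flow falls from 62.8 to 22.7 cfs over 4×2 h = 8 h.
Per-interval ratio K = (22.7/62.8)^(1/4) = 0.7754; K_d = K^(24/2) = 0.047.

K_d ≈ 0.047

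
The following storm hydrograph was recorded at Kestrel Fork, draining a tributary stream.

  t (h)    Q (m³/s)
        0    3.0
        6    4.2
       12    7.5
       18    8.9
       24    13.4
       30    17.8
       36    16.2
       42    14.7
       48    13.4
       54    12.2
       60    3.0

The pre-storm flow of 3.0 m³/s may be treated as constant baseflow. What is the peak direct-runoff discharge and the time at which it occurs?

Q_p = 14.8 m³/s at t = 30 h

Subtracting baseflow gives direct-runoff ordinates: 0.0, 1.2, 4.5, 5.9, 10.4, 14.8, 13.2, 11.7, 10.4, 9.2, 0.0 m³/s.
The maximum is 14.8 m³/s, occurring at the reading for t = 30 h.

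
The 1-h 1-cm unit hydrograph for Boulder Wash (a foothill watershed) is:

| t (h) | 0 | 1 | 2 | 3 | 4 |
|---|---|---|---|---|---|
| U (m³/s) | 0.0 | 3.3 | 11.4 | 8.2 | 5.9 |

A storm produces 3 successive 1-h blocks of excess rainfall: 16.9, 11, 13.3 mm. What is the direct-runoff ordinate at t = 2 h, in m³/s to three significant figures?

Q ≈ 22.9 m³/s

By discrete convolution, Q_j = Σ (P_i / 10 mm) · U_{j−i}.
At t = 2 h (j=2): Q = (16.9/10)·11.4 + (11/10)·3.3 + (13.3/10)·0.0 = 22.9 m³/s.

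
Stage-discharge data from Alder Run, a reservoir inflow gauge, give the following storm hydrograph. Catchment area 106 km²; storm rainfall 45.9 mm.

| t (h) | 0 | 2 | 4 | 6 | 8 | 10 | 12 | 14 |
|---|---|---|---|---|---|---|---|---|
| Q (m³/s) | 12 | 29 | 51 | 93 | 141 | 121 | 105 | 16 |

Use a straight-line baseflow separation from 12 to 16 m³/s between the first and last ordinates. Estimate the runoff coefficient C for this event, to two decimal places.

C ≈ 0.67

ΣQ_DR = 456.0 m³/s; V = ΣQ_DR·Δt = 3.283 × 10^6 m³.
Runoff depth d = V / A = 30.97 mm.
C = d / P = 30.97 / 45.9 = 0.67.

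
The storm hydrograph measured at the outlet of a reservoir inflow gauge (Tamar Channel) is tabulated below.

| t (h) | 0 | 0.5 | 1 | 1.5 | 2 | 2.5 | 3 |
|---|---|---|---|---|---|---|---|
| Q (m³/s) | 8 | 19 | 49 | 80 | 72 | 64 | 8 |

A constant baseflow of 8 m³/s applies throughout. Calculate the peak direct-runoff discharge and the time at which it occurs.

Subtracting baseflow gives direct-runoff ordinates: 0.0, 11.0, 41.0, 72.0, 64.0, 56.0, 0.0 m³/s.
The maximum is 72.0 m³/s, occurring at the reading for t = 1.5 h.

Q_p = 72.0 m³/s at t = 1.5 h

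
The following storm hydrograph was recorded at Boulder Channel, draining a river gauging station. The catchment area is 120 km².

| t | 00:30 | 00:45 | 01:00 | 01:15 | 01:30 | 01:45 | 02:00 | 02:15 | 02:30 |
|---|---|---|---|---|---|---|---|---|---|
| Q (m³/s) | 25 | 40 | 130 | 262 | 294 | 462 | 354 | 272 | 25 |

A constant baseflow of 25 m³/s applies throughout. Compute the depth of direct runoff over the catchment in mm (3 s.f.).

Direct runoff: 0.0, 15.0, 105.0, 237.0, 269.0, 437.0, 329.0, 247.0, 0.0 m³/s; ΣQ_DR = 1639 m³/s.
V = ΣQ_DR · Δt = 1639 × 900 s = 1.475 × 10^6 m³.
Over A = 120 km², depth = V / A = 12.3 mm.

d ≈ 12.3 mm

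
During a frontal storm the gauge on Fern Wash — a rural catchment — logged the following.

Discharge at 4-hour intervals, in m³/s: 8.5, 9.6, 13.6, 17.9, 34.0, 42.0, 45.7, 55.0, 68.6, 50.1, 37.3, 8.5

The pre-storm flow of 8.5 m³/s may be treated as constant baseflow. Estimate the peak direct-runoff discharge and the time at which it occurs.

Q_p = 60.1 m³/s at t = 32 h

Subtracting baseflow gives direct-runoff ordinates: 0.0, 1.1, 5.1, 9.4, 25.5, 33.5, 37.2, 46.5, 60.1, 41.6, 28.8, 0.0 m³/s.
The maximum is 60.1 m³/s, occurring at the reading for t = 32 h.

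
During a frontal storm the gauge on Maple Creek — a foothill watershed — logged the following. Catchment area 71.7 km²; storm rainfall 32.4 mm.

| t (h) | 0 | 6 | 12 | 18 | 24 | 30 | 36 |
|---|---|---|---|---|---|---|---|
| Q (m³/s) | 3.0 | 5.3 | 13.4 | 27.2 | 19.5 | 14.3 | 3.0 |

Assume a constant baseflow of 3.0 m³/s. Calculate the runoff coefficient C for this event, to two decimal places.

C ≈ 0.60

ΣQ_DR = 64.70 m³/s; V = ΣQ_DR·Δt = 1.398 × 10^6 m³.
Runoff depth d = V / A = 19.49 mm.
C = d / P = 19.49 / 32.4 = 0.60.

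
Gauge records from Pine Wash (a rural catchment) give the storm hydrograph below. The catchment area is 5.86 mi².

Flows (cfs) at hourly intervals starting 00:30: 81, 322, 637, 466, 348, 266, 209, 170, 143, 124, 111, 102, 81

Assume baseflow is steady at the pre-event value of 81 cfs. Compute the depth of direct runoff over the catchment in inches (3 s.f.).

Direct runoff: 0.0, 241.0, 556.0, 385.0, 267.0, 185.0, 128.0, 89.0, 62.0, 43.0, 30.0, 21.0, 0.0 cfs; ΣQ_DR = 2007 cfs.
V = ΣQ_DR · Δt = 2007 × 3600 s = 7.225 × 10^6 ft³.
Over A = 5.86 mi², depth = V / A = 0.531 in.

d ≈ 0.531 in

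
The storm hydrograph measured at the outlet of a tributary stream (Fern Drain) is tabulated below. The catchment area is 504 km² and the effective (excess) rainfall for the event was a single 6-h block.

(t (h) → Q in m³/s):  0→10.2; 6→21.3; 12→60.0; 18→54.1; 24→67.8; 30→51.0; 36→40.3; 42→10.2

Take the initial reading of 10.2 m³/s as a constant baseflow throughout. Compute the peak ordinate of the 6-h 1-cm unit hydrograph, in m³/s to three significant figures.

U_p ≈ 57.6 m³/s

Direct runoff: 0.0, 11.1, 49.8, 43.9, 57.6, 40.8, 30.1, 0.0 m³/s; ΣQ_DR = 233.3 m³/s, peak = 57.6 m³/s.
Runoff depth d = ΣQ_DR·Δt / A = 233.3 × 21600 / (504 km²) = 9.999 mm.
The 1-cm UH is the DRH scaled by (10 mm)/d, so U_p = 57.6 × 10/9.999 = 57.6 m³/s.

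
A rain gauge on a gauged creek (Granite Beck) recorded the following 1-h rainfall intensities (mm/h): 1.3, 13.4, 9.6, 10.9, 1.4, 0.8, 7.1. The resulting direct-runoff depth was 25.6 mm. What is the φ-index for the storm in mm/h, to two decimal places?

Only the 4 blocks with intensity above φ contribute runoff: 13.4, 9.6, 10.9, 7.1 mm/h.
Σ(I−φ)·Δt = d  ⇒  (13.4+9.6+10.9+7.1 − 4φ)·1 = 25.6
φ = (41.00 − 25.6/1) / 4 = 3.85 mm/h.

φ ≈ 3.85 mm/h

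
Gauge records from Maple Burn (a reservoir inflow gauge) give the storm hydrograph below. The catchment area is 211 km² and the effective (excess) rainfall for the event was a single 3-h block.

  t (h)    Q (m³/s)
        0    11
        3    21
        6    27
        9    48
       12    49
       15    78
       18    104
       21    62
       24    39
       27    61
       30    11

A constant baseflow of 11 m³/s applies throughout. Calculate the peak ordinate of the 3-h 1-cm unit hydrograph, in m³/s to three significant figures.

U_p ≈ 46.6 m³/s

Direct runoff: 0.0, 10.0, 16.0, 37.0, 38.0, 67.0, 93.0, 51.0, 28.0, 50.0, 0.0 m³/s; ΣQ_DR = 390.0 m³/s, peak = 93.0 m³/s.
Runoff depth d = ΣQ_DR·Δt / A = 390.0 × 10800 / (211 km²) = 19.96 mm.
The 1-cm UH is the DRH scaled by (10 mm)/d, so U_p = 93.0 × 10/19.96 = 46.6 m³/s.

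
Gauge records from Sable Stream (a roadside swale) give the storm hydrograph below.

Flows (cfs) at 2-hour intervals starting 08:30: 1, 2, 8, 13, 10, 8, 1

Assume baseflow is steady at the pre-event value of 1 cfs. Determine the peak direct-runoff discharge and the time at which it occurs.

Subtracting baseflow gives direct-runoff ordinates: 0.0, 1.0, 7.0, 12.0, 9.0, 7.0, 0.0 cfs.
The maximum is 12.0 cfs, occurring at the reading for t = 14:30.

Q_p = 12.0 cfs at t = 14:30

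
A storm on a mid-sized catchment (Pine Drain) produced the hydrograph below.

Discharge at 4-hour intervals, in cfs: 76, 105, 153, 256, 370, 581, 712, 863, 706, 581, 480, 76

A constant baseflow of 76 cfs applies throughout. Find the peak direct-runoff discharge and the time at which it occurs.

Subtracting baseflow gives direct-runoff ordinates: 0.0, 29.0, 77.0, 180.0, 294.0, 505.0, 636.0, 787.0, 630.0, 505.0, 404.0, 0.0 cfs.
The maximum is 787.0 cfs, occurring at the reading for t = 28 h.

Q_p = 787.0 cfs at t = 28 h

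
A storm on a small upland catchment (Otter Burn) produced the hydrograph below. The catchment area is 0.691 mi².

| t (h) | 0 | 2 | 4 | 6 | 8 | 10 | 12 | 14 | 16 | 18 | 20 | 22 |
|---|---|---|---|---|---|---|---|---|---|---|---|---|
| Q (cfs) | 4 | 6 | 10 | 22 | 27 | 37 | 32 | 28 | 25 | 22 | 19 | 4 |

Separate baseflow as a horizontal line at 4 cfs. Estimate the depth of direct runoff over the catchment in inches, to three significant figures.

Direct runoff: 0.0, 2.0, 6.0, 18.0, 23.0, 33.0, 28.0, 24.0, 21.0, 18.0, 15.0, 0.0 cfs; ΣQ_DR = 188.0 cfs.
V = ΣQ_DR · Δt = 188.0 × 7200 s = 1.354 × 10^6 ft³.
Over A = 0.691 mi², depth = V / A = 0.843 in.

d ≈ 0.843 in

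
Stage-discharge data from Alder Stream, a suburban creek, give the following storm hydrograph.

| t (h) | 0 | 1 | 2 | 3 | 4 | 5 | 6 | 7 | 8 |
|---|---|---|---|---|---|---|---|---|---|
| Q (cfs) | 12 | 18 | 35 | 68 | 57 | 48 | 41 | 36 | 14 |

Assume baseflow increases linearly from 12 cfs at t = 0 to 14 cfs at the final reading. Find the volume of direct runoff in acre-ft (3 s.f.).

V ≈ 17.5 acre-ft

Direct-runoff ordinates (Q − Q_b): 0.00, 5.75, 22.50, 55.25, 44.00, 34.75, 27.50, 22.25, 0.00 cfs.
ΣQ_DR = 212.0 cfs.
With Δt = 1 h = 3600 s, V = ΣQ_DR · Δt = 212.0 × 3600 = 7.63 × 10^5 ft³ = 17.5 acre-ft.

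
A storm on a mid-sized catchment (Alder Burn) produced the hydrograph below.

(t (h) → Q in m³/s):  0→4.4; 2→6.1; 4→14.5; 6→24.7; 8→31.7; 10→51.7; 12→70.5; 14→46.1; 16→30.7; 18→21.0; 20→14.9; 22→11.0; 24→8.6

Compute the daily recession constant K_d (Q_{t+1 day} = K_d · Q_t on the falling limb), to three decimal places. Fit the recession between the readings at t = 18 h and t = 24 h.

Between t = 18 h and t = 24 h the flow falls from 21.0 to 8.6 m³/s over 3×2 h = 6 h.
Per-interval ratio K = (8.6/21.0)^(1/3) = 0.7426; K_d = K^(24/2) = 0.028.

K_d ≈ 0.028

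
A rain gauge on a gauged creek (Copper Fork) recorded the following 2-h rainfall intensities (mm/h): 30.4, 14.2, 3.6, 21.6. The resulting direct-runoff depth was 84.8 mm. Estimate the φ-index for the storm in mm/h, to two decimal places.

Only the 3 blocks with intensity above φ contribute runoff: 30.4, 14.2, 21.6 mm/h.
Σ(I−φ)·Δt = d  ⇒  (30.4+14.2+21.6 − 3φ)·2 = 84.8
φ = (66.20 − 84.8/2) / 3 = 7.93 mm/h.

φ ≈ 7.93 mm/h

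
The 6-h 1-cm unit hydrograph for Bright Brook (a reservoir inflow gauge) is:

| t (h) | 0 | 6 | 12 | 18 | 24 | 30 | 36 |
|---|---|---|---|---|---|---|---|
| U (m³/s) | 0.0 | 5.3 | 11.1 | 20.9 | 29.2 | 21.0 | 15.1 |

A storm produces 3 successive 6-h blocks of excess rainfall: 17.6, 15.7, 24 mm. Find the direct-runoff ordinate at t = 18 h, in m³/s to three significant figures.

Q ≈ 66.9 m³/s

By discrete convolution, Q_j = Σ (P_i / 10 mm) · U_{j−i}.
At t = 18 h (j=3): Q = (17.6/10)·20.9 + (15.7/10)·11.1 + (24/10)·5.3 = 66.9 m³/s.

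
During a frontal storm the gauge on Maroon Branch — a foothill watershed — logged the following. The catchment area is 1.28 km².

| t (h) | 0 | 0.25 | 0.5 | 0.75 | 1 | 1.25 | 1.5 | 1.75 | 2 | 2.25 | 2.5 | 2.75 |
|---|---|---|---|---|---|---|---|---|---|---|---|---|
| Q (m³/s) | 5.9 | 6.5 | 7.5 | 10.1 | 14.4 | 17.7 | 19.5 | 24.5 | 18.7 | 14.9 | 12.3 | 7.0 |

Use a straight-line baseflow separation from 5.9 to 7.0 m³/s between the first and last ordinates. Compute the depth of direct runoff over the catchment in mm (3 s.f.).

Direct runoff: 0.00, 0.50, 1.40, 3.90, 8.10, 11.30, 13.00, 17.90, 12.00, 8.10, 5.40, 0.00 m³/s; ΣQ_DR = 81.60 m³/s.
V = ΣQ_DR · Δt = 81.60 × 900 s = 73440 m³.
Over A = 1.28 km², depth = V / A = 57.4 mm.

d ≈ 57.4 mm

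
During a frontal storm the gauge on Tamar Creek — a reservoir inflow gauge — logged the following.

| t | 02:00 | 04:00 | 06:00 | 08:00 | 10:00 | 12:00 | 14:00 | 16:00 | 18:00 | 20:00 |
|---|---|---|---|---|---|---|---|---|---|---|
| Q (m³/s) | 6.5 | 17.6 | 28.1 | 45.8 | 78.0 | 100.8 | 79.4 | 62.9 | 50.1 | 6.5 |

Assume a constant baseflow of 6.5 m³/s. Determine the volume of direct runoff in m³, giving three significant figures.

V ≈ 2.96 × 10^6 m³

Direct-runoff ordinates (Q − Q_b): 0.0, 11.1, 21.6, 39.3, 71.5, 94.3, 72.9, 56.4, 43.6, 0.0 m³/s.
ΣQ_DR = 410.7 m³/s.
With Δt = 2 h = 7200 s, V = ΣQ_DR · Δt = 410.7 × 7200 = 2.96 × 10^6 m³.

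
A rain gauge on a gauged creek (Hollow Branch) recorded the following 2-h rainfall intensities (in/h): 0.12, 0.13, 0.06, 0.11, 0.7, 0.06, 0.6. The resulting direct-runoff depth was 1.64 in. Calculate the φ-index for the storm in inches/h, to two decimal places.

Only the 2 blocks with intensity above φ contribute runoff: 0.7, 0.6 in/h.
Σ(I−φ)·Δt = d  ⇒  (0.7+0.6 − 2φ)·2 = 1.64
φ = (1.300 − 1.64/2) / 2 = 0.24 in/h.

φ ≈ 0.24 in/h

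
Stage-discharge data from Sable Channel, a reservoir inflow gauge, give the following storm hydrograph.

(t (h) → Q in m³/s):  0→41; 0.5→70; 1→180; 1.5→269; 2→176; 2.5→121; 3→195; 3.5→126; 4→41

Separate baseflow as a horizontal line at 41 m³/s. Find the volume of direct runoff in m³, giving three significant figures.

V ≈ 1.53 × 10^6 m³

Direct-runoff ordinates (Q − Q_b): 0.0, 29.0, 139.0, 228.0, 135.0, 80.0, 154.0, 85.0, 0.0 m³/s.
ΣQ_DR = 850.0 m³/s.
With Δt = 0.5 h = 1800 s, V = ΣQ_DR · Δt = 850.0 × 1800 = 1.53 × 10^6 m³.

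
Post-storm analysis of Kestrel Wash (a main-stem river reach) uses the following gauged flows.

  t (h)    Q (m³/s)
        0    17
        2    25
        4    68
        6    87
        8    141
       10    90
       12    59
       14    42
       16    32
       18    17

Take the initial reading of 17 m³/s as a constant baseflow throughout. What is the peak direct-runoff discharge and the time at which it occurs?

Q_p = 124.0 m³/s at t = 8 h

Subtracting baseflow gives direct-runoff ordinates: 0.0, 8.0, 51.0, 70.0, 124.0, 73.0, 42.0, 25.0, 15.0, 0.0 m³/s.
The maximum is 124.0 m³/s, occurring at the reading for t = 8 h.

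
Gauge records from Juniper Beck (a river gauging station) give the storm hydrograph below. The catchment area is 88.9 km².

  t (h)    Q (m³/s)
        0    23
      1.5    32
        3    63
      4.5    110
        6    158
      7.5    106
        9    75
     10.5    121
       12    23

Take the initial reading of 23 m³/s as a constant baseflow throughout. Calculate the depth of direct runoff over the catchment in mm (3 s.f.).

d ≈ 30.6 mm

Direct runoff: 0.0, 9.0, 40.0, 87.0, 135.0, 83.0, 52.0, 98.0, 0.0 m³/s; ΣQ_DR = 504.0 m³/s.
V = ΣQ_DR · Δt = 504.0 × 5400 s = 2.722 × 10^6 m³.
Over A = 88.9 km², depth = V / A = 30.6 mm.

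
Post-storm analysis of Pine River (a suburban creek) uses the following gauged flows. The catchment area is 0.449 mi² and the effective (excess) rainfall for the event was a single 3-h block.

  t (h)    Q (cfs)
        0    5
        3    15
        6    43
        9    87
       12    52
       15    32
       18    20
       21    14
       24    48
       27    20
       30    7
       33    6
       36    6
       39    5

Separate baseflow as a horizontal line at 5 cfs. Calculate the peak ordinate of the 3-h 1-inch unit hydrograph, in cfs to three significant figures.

Direct runoff: 0.0, 10.0, 38.0, 82.0, 47.0, 27.0, 15.0, 9.0, 43.0, 15.0, 2.0, 1.0, 1.0, 0.0 cfs; ΣQ_DR = 290.0 cfs, peak = 82.0 cfs.
Runoff depth d = ΣQ_DR·Δt / A = 290.0 × 10800 / (0.449 mi²) = 3.003 in.
The 1-inch UH is the DRH scaled by (1 in)/d, so U_p = 82.0 × 1/3.003 = 27.3 cfs.

U_p ≈ 27.3 cfs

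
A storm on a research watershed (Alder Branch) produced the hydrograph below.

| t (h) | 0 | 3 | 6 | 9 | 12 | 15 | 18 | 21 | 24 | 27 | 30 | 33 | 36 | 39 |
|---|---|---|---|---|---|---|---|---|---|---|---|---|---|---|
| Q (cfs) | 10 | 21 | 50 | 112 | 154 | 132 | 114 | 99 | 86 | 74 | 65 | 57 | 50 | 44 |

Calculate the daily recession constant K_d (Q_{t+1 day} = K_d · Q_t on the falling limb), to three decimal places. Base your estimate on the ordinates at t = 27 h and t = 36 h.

Between t = 27 h and t = 36 h the flow falls from 74 to 50 cfs over 3×3 h = 9 h.
Per-interval ratio K = (50/74)^(1/3) = 0.8775; K_d = K^(24/3) = 0.352.

K_d ≈ 0.352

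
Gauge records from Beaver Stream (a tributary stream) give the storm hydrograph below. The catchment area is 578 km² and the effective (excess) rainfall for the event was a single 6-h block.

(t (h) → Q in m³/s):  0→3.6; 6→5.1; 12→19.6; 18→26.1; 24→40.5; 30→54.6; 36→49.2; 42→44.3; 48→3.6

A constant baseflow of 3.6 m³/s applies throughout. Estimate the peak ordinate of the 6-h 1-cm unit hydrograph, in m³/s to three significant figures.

Direct runoff: 0.0, 1.5, 16.0, 22.5, 36.9, 51.0, 45.6, 40.7, 0.0 m³/s; ΣQ_DR = 214.2 m³/s, peak = 51.0 m³/s.
Runoff depth d = ΣQ_DR·Δt / A = 214.2 × 21600 / (578 km²) = 8.005 mm.
The 1-cm UH is the DRH scaled by (10 mm)/d, so U_p = 51.0 × 10/8.005 = 63.7 m³/s.

U_p ≈ 63.7 m³/s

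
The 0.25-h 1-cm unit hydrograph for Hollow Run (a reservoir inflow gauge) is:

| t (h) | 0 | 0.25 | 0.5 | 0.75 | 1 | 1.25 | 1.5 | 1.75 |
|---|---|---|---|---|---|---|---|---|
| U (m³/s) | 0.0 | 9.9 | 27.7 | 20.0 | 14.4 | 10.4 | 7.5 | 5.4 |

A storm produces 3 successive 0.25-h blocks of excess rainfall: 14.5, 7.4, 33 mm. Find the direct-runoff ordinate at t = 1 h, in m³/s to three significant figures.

Q ≈ 127 m³/s

By discrete convolution, Q_j = Σ (P_i / 10 mm) · U_{j−i}.
At t = 1 h (j=4): Q = (14.5/10)·14.4 + (7.4/10)·20.0 + (33/10)·27.7 = 127 m³/s.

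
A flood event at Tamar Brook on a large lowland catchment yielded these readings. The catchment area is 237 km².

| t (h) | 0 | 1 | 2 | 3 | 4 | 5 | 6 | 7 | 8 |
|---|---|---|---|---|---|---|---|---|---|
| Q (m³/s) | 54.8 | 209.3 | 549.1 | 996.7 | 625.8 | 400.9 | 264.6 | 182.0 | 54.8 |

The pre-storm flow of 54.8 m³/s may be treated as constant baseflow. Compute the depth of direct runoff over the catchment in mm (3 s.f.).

Direct runoff: 0.0, 154.5, 494.3, 941.9, 571.0, 346.1, 209.8, 127.2, 0.0 m³/s; ΣQ_DR = 2845 m³/s.
V = ΣQ_DR · Δt = 2845 × 3600 s = 1.024 × 10^7 m³.
Over A = 237 km², depth = V / A = 43.2 mm.

d ≈ 43.2 mm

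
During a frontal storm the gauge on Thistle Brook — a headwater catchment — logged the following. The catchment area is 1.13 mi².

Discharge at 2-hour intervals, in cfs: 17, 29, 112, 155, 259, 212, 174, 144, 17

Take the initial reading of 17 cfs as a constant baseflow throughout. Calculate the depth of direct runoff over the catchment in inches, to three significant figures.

d ≈ 2.65 in

Direct runoff: 0.0, 12.0, 95.0, 138.0, 242.0, 195.0, 157.0, 127.0, 0.0 cfs; ΣQ_DR = 966.0 cfs.
V = ΣQ_DR · Δt = 966.0 × 7200 s = 6.955 × 10^6 ft³.
Over A = 1.13 mi², depth = V / A = 2.65 in.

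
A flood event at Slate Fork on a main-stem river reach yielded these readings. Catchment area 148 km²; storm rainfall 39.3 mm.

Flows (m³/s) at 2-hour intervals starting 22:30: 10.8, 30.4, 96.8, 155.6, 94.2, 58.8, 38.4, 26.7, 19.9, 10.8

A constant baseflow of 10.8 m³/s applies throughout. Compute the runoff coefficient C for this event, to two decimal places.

ΣQ_DR = 434.4 m³/s; V = ΣQ_DR·Δt = 3.128 × 10^6 m³.
Runoff depth d = V / A = 21.13 mm.
C = d / P = 21.13 / 39.3 = 0.54.

C ≈ 0.54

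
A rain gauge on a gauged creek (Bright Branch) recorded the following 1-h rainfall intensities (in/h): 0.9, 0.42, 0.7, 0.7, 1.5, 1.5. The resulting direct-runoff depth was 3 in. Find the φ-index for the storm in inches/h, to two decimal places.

φ ≈ 0.46 in/h

Only the 5 blocks with intensity above φ contribute runoff: 0.9, 0.7, 0.7, 1.5, 1.5 in/h.
Σ(I−φ)·Δt = d  ⇒  (0.9+0.7+0.7+1.5+1.5 − 5φ)·1 = 3
φ = (5.300 − 3/1) / 5 = 0.46 in/h.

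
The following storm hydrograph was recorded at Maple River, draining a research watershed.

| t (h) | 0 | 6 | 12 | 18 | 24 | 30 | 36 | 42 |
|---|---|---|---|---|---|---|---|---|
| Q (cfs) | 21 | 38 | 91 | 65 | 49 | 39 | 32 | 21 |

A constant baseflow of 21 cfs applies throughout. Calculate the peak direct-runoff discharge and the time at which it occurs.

Q_p = 70.0 cfs at t = 12 h

Subtracting baseflow gives direct-runoff ordinates: 0.0, 17.0, 70.0, 44.0, 28.0, 18.0, 11.0, 0.0 cfs.
The maximum is 70.0 cfs, occurring at the reading for t = 12 h.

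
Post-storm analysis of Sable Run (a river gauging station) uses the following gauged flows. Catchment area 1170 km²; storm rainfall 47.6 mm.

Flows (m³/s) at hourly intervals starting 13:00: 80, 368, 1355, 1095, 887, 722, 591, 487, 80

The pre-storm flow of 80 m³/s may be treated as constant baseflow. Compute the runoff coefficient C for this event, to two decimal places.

C ≈ 0.32

ΣQ_DR = 4945 m³/s; V = ΣQ_DR·Δt = 1.780 × 10^7 m³.
Runoff depth d = V / A = 15.22 mm.
C = d / P = 15.22 / 47.6 = 0.32.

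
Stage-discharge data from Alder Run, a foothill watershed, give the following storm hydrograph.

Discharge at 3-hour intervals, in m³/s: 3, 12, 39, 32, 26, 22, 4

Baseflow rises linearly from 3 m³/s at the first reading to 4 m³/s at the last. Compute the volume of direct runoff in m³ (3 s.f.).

Direct-runoff ordinates (Q − Q_b): 0.00, 8.83, 35.67, 28.50, 22.33, 18.17, 0.00 m³/s.
ΣQ_DR = 113.5 m³/s.
With Δt = 3 h = 10800 s, V = ΣQ_DR · Δt = 113.5 × 10800 = 1.23 × 10^6 m³.

V ≈ 1.23 × 10^6 m³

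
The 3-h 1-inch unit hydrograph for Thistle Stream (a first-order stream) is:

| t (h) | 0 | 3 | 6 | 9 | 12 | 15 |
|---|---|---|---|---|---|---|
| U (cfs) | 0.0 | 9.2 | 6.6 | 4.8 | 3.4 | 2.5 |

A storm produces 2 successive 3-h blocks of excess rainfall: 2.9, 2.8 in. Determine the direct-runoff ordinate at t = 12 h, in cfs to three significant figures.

By discrete convolution, Q_j = Σ (P_i / 1 in) · U_{j−i}.
At t = 12 h (j=4): Q = (2.9/1)·3.4 + (2.8/1)·4.8 = 23.3 cfs.

Q ≈ 23.3 cfs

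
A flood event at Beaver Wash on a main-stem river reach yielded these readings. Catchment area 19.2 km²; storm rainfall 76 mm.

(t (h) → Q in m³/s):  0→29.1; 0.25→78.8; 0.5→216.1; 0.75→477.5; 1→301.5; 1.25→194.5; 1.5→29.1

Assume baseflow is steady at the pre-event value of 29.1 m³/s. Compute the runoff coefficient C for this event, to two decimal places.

ΣQ_DR = 1123 m³/s; V = ΣQ_DR·Δt = 1.011 × 10^6 m³.
Runoff depth d = V / A = 52.64 mm.
C = d / P = 52.64 / 76 = 0.69.

C ≈ 0.69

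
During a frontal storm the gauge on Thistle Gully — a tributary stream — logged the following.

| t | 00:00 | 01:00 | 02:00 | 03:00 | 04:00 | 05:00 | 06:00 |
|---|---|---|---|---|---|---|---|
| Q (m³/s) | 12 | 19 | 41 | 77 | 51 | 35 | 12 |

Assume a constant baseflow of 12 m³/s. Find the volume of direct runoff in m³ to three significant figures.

Direct-runoff ordinates (Q − Q_b): 0.0, 7.0, 29.0, 65.0, 39.0, 23.0, 0.0 m³/s.
ΣQ_DR = 163.0 m³/s.
With Δt = 1 h = 3600 s, V = ΣQ_DR · Δt = 163.0 × 3600 = 5.87 × 10^5 m³.

V ≈ 5.87 × 10^5 m³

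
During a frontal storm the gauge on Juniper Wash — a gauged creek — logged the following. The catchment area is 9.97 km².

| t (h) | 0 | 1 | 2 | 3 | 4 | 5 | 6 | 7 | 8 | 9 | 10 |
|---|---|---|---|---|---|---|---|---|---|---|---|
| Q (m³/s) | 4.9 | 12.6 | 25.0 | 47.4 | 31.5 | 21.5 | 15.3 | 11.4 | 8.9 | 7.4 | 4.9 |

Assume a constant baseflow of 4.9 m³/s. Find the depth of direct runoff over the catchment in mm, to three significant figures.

d ≈ 49.4 mm

Direct runoff: 0.0, 7.7, 20.1, 42.5, 26.6, 16.6, 10.4, 6.5, 4.0, 2.5, 0.0 m³/s; ΣQ_DR = 136.9 m³/s.
V = ΣQ_DR · Δt = 136.9 × 3600 s = 4.928 × 10^5 m³.
Over A = 9.97 km², depth = V / A = 49.4 mm.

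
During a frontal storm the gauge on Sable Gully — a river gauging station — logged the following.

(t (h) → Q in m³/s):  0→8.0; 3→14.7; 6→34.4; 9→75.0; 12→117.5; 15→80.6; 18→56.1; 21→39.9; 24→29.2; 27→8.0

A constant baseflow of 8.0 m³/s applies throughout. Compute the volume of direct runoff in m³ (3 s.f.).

V ≈ 4.14 × 10^6 m³

Direct-runoff ordinates (Q − Q_b): 0.0, 6.7, 26.4, 67.0, 109.5, 72.6, 48.1, 31.9, 21.2, 0.0 m³/s.
ΣQ_DR = 383.4 m³/s.
With Δt = 3 h = 10800 s, V = ΣQ_DR · Δt = 383.4 × 10800 = 4.14 × 10^6 m³.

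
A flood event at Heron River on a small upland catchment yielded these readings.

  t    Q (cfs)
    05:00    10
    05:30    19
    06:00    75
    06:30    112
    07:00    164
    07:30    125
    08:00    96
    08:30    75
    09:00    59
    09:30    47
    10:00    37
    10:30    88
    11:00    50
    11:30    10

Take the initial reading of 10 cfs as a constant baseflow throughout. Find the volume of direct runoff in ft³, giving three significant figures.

Direct-runoff ordinates (Q − Q_b): 0.0, 9.0, 65.0, 102.0, 154.0, 115.0, 86.0, 65.0, 49.0, 37.0, 27.0, 78.0, 40.0, 0.0 cfs.
ΣQ_DR = 827.0 cfs.
With Δt = 0.5 h = 1800 s, V = ΣQ_DR · Δt = 827.0 × 1800 = 1.49 × 10^6 ft³.

V ≈ 1.49 × 10^6 ft³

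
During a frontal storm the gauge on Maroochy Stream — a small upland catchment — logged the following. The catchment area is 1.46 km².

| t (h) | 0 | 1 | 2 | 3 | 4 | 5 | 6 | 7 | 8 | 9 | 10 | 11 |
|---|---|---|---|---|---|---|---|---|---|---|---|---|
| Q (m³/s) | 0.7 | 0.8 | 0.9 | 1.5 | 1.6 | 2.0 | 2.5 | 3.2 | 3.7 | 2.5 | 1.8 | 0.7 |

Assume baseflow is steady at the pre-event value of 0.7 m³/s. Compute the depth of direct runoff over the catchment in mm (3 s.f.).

Direct runoff: 0.0, 0.1, 0.2, 0.8, 0.9, 1.3, 1.8, 2.5, 3.0, 1.8, 1.1, 0.0 m³/s; ΣQ_DR = 13.50 m³/s.
V = ΣQ_DR · Δt = 13.50 × 3600 s = 48600 m³.
Over A = 1.46 km², depth = V / A = 33.3 mm.

d ≈ 33.3 mm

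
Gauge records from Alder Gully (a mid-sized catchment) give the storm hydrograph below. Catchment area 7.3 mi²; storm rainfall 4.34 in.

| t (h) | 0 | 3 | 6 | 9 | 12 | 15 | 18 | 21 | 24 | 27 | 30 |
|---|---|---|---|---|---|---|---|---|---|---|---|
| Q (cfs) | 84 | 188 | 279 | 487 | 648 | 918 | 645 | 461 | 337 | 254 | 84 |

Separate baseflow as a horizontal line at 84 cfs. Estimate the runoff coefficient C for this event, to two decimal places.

ΣQ_DR = 3461 cfs; V = ΣQ_DR·Δt = 3.738 × 10^7 ft³.
Runoff depth d = V / A = 2.204 in.
C = d / P = 2.204 / 4.34 = 0.51.

C ≈ 0.51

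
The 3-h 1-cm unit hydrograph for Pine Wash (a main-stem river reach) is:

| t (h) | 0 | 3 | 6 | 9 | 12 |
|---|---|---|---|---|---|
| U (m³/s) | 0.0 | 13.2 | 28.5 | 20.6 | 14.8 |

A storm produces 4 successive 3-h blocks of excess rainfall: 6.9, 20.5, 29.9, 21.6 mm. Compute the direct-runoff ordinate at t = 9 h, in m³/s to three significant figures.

By discrete convolution, Q_j = Σ (P_i / 10 mm) · U_{j−i}.
At t = 9 h (j=3): Q = (6.9/10)·20.6 + (20.5/10)·28.5 + (29.9/10)·13.2 + (21.6/10)·0.0 = 112 m³/s.

Q ≈ 112 m³/s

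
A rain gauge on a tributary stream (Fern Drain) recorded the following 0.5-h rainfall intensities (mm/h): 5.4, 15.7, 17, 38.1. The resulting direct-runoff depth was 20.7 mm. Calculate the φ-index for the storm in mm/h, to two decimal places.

Only the 3 blocks with intensity above φ contribute runoff: 15.7, 17, 38.1 mm/h.
Σ(I−φ)·Δt = d  ⇒  (15.7+17+38.1 − 3φ)·0.5 = 20.7
φ = (70.80 − 20.7/0.5) / 3 = 9.80 mm/h.

φ ≈ 9.80 mm/h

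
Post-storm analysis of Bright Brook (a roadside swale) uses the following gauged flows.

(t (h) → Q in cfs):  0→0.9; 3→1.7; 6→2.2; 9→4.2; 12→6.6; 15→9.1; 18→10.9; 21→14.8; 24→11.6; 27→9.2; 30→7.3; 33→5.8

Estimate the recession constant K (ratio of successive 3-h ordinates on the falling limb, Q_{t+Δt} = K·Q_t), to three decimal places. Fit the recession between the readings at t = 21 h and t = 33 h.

K ≈ 0.791

Using the recession-limb readings at t = 21 h and t = 33 h: Q falls from 14.8 to 5.8 cfs over 4 intervals.
K = (Q₂/Q₁)^(1/4) = (5.8/14.8)^(1/4) = 0.791.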